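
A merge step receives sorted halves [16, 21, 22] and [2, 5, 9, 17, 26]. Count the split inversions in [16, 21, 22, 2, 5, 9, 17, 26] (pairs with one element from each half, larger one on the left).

Take each right-half value and tally the left-half values above it:
r = 2: 16, 21, 22 → 3
r = 5: 16, 21, 22 → 3
r = 9: 16, 21, 22 → 3
r = 17: 21, 22 → 2
r = 26: none → 0
Cross-inversions: 3 + 3 + 3 + 2 + 0 = 11

11 split inversions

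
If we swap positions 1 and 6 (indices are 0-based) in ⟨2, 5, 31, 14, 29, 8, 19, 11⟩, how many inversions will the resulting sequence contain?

16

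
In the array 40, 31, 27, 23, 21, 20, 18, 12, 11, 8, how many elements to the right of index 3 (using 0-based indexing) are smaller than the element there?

6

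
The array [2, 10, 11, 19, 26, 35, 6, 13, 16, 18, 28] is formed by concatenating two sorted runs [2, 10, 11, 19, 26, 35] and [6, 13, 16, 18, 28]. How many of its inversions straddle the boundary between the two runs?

Count, for every r in R, how many entries of L exceed r:
r = 6: 10, 11, 19, 26, 35 → 5
r = 13: 19, 26, 35 → 3
r = 16: 19, 26, 35 → 3
r = 18: 19, 26, 35 → 3
r = 28: 35 → 1
Cross-inversions: 5 + 3 + 3 + 3 + 1 = 15

Cross-inversions: 15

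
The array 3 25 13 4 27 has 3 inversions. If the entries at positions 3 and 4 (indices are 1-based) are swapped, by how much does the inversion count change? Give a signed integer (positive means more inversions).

Positions 3 and 4 hold 13 and 4; after swapping, the array is [3, 25, 4, 13, 27].
Element-by-element contributions:
3: 0
25: 2
4: 0
13: 0
27: 0
Sum: 0 + 2 + 0 + 0 + 0 = 2
Change: 2 − 3 = -1

-1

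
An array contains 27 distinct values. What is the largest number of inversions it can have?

A reversed (strictly descending) arrangement makes every pair an inversion, giving C(27, 2) inversions.
C(27, 2) = 27·26/2 = 351

351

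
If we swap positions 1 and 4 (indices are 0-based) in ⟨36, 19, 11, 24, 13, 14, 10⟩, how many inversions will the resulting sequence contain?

15 inversions

Positions 1 and 4 hold 19 and 13; after swapping, the array is [36, 13, 11, 24, 19, 14, 10].
For each element, count later entries that are smaller:
36 → 13, 11, 24, 19, 14, 10 → 6
13 → 11, 10 → 2
11 → 10 → 1
24 → 19, 14, 10 → 3
19 → 14, 10 → 2
14 → 10 → 1
10 → none → 0
Sum: 6 + 2 + 1 + 3 + 2 + 1 + 0 = 15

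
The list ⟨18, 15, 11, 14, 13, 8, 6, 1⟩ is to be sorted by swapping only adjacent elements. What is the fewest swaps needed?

Minimum adjacent swaps = number of inversions (each swap of adjacent out-of-order elements removes one inversion and no swap can remove more).
Count inversions — for each element, later elements that are smaller:
18: 15, 11, 14, 13, 8, 6, 1 → 7
15: 11, 14, 13, 8, 6, 1 → 6
11: 8, 6, 1 → 3
14: 13, 8, 6, 1 → 4
13: 8, 6, 1 → 3
8: 6, 1 → 2
6: 1 → 1
1: none → 0
Total inversions: 7 + 6 + 3 + 4 + 3 + 2 + 1 + 0 = 26

26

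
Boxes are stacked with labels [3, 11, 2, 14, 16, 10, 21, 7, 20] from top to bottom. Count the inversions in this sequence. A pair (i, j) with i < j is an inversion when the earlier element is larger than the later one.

Element-by-element contributions:
3 → 2 → 1
11 → 2, 10, 7 → 3
2 → none → 0
14 → 10, 7 → 2
16 → 10, 7 → 2
10 → 7 → 1
21 → 7, 20 → 2
7 → none → 0
20 → none → 0
Sum: 1 + 3 + 0 + 2 + 2 + 1 + 2 + 0 + 0 = 11

11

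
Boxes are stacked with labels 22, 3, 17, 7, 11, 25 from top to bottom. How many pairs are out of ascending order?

6

Sweep left to right; for each value list the smaller values that follow it:
22 → 3, 17, 7, 11 → 4
3 → none → 0
17 → 7, 11 → 2
7 → none → 0
11 → none → 0
25 → none → 0
Sum: 4 + 0 + 2 + 0 + 0 + 0 = 6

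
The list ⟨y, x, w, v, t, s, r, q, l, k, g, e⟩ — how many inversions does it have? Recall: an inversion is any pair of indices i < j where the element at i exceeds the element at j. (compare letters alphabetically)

Element-by-element contributions:
y → x, w, v, t, s, r, q, l, k, g, e → 11
x → w, v, t, s, r, q, l, k, g, e → 10
w → v, t, s, r, q, l, k, g, e → 9
v → t, s, r, q, l, k, g, e → 8
t → s, r, q, l, k, g, e → 7
s → r, q, l, k, g, e → 6
r → q, l, k, g, e → 5
q → l, k, g, e → 4
l → k, g, e → 3
k → g, e → 2
g → e → 1
e → none → 0
Sum: 11 + 10 + 9 + 8 + 7 + 6 + 5 + 4 + 3 + 2 + 1 + 0 = 66

66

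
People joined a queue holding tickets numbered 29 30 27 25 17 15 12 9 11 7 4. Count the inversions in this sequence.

53

Sweep left to right; for each value list the smaller values that follow it:
29: 9
30: 9
27: 8
25: 7
17: 6
15: 5
12: 4
9: 2
11: 2
7: 1
4: 0
Sum: 9 + 9 + 8 + 7 + 6 + 5 + 4 + 2 + 2 + 1 + 0 = 53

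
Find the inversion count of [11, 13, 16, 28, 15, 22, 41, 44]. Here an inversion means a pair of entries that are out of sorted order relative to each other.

For each element, count later entries that are smaller:
11: 0
13: 0
16: 1
28: 2
15: 0
22: 0
41: 0
44: 0
Sum: 0 + 0 + 1 + 2 + 0 + 0 + 0 + 0 = 3

3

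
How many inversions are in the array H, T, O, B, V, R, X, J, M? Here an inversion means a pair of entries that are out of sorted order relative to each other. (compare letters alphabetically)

16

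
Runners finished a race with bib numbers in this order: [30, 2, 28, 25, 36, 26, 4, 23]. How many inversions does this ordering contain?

There are 17 inversions.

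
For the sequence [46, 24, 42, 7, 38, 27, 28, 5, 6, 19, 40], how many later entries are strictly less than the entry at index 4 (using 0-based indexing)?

The element at index 4 is 38.
Elements after it: 27, 28, 5, 6, 19, 40
Those smaller than 38: 27, 28, 5, 6, 19

5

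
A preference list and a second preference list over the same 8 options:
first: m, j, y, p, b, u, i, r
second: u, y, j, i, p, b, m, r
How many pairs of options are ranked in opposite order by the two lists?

There are 13 pairs.

Assign each item its position (1..8) in the first ordering, then rewrite the second ordering as that position sequence:
positions: m→1, j→2, y→3, p→4, b→5, u→6, i→7, r→8
second ordering as positions: [6, 3, 2, 7, 4, 5, 1, 8]
Discordant pairs = inversions in this position sequence.
6: 3, 2, 4, 5, 1 → 5
3: 2, 1 → 2
2: 1 → 1
7: 4, 5, 1 → 3
4: 1 → 1
5: 1 → 1
1: 0
8: 0
Total: 5 + 2 + 1 + 3 + 1 + 1 + 0 + 0 = 13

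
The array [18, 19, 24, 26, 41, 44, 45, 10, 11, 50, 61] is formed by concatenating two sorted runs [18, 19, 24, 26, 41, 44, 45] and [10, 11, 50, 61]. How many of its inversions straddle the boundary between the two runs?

14

For each element r of the right run, count left-run elements greater than r:
r = 10: 18, 19, 24, 26, 41, 44, 45 → 7
r = 11: 18, 19, 24, 26, 41, 44, 45 → 7
r = 50: none → 0
r = 61: none → 0
Cross-inversions: 7 + 7 + 0 + 0 = 14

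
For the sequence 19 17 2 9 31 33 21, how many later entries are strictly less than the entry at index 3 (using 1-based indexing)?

0 such elements

The element at index 3 is 2.
Elements after it: 9, 31, 33, 21
None of them are smaller than 2.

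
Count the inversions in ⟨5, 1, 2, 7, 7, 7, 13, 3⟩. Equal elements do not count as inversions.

Sweep left to right; for each value list the smaller values that follow it:
5: 3
1: 0
2: 0
7: 1
7: 1
7: 1
13: 1
3: 0
Sum: 3 + 0 + 0 + 1 + 1 + 1 + 1 + 0 = 7

Inversions: 7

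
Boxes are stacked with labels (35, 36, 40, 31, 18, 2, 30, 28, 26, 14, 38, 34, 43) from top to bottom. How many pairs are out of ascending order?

40

Element-by-element contributions:
35 → 31, 18, 2, 30, 28, 26, 14, 34 → 8
36 → 31, 18, 2, 30, 28, 26, 14, 34 → 8
40 → 31, 18, 2, 30, 28, 26, 14, 38, 34 → 9
31 → 18, 2, 30, 28, 26, 14 → 6
18 → 2, 14 → 2
2 → none → 0
30 → 28, 26, 14 → 3
28 → 26, 14 → 2
26 → 14 → 1
14 → none → 0
38 → 34 → 1
34 → none → 0
43 → none → 0
Sum: 8 + 8 + 9 + 6 + 2 + 0 + 3 + 2 + 1 + 0 + 1 + 0 + 0 = 40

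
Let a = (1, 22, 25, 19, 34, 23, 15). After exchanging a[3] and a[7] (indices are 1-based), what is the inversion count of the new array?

4

Positions 3 and 7 hold 25 and 15; after swapping, the array is [1, 22, 15, 19, 34, 23, 25].
Element-by-element contributions:
1 → none → 0
22 → 15, 19 → 2
15 → none → 0
19 → none → 0
34 → 23, 25 → 2
23 → none → 0
25 → none → 0
Sum: 0 + 2 + 0 + 0 + 2 + 0 + 0 = 4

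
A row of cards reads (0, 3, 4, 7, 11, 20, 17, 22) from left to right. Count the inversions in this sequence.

Element-by-element contributions:
0 → none → 0
3 → none → 0
4 → none → 0
7 → none → 0
11 → none → 0
20 → 17 → 1
17 → none → 0
22 → none → 0
Sum: 0 + 0 + 0 + 0 + 0 + 1 + 0 + 0 = 1

1 out-of-order pair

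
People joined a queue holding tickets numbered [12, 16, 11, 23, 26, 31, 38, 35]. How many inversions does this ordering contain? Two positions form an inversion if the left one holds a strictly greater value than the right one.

Count, for each position, how many later elements it exceeds:
12 → 11 → 1
16 → 11 → 1
11 → none → 0
23 → none → 0
26 → none → 0
31 → none → 0
38 → 35 → 1
35 → none → 0
Sum: 1 + 1 + 0 + 0 + 0 + 0 + 1 + 0 = 3

3 inversions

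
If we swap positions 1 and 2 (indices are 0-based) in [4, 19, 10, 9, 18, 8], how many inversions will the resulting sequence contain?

7 inversions

Positions 1 and 2 hold 19 and 10; after swapping, the array is [4, 10, 19, 9, 18, 8].
Count, for each position, how many later elements it exceeds:
4: 0
10: 2
19: 3
9: 1
18: 1
8: 0
Sum: 0 + 2 + 3 + 1 + 1 + 0 = 7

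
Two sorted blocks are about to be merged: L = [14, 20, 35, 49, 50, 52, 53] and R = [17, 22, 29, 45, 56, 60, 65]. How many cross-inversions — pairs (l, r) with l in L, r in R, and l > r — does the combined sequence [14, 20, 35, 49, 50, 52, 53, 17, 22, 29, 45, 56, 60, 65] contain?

Cross-inversions: 20

Take each right-half value and tally the left-half values above it:
r = 17: 20, 35, 49, 50, 52, 53 → 6
r = 22: 35, 49, 50, 52, 53 → 5
r = 29: 35, 49, 50, 52, 53 → 5
r = 45: 49, 50, 52, 53 → 4
r = 56: none → 0
r = 60: none → 0
r = 65: none → 0
Cross-inversions: 6 + 5 + 5 + 4 + 0 + 0 + 0 = 20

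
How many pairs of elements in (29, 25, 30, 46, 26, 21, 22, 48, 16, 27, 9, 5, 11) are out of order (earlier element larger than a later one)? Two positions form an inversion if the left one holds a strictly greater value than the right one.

57

Count, for each position, how many later elements it exceeds:
29: 9
25: 6
30: 8
46: 8
26: 6
21: 4
22: 4
48: 5
16: 3
27: 3
9: 1
5: 0
11: 0
Sum: 9 + 6 + 8 + 8 + 6 + 4 + 4 + 5 + 3 + 3 + 1 + 0 + 0 = 57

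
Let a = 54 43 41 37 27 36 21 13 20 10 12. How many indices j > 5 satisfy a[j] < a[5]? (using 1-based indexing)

5

The element at index 5 is 27.
Elements after it: 36, 21, 13, 20, 10, 12
Those smaller than 27: 21, 13, 20, 10, 12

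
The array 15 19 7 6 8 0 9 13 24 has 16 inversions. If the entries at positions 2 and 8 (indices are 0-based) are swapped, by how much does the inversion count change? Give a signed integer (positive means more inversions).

Positions 2 and 8 hold 7 and 24; after swapping, the array is [15, 19, 24, 6, 8, 0, 9, 13, 7].
For each element, count later entries that are smaller:
15 → 6, 8, 0, 9, 13, 7 → 6
19 → 6, 8, 0, 9, 13, 7 → 6
24 → 6, 8, 0, 9, 13, 7 → 6
6 → 0 → 1
8 → 0, 7 → 2
0 → none → 0
9 → 7 → 1
13 → 7 → 1
7 → none → 0
Sum: 6 + 6 + 6 + 1 + 2 + 0 + 1 + 1 + 0 = 23
Change: 23 − 16 = +7

+7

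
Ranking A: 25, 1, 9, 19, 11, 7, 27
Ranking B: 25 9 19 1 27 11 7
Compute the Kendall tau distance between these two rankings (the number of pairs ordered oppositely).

4

Assign each item its position (1..7) in the first ordering, then rewrite the second ordering as that position sequence:
positions: 25→1, 1→2, 9→3, 19→4, 11→5, 7→6, 27→7
second ordering as positions: [1, 3, 4, 2, 7, 5, 6]
Discordant pairs = inversions in this position sequence.
1: 0
3: 2 → 1
4: 2 → 1
2: 0
7: 5, 6 → 2
5: 0
6: 0
Total: 0 + 1 + 1 + 0 + 2 + 0 + 0 = 4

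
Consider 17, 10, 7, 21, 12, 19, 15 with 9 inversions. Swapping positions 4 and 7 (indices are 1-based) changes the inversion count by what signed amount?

Positions 4 and 7 hold 21 and 15; after swapping, the array is [17, 10, 7, 15, 12, 19, 21].
Sweep left to right; for each value list the smaller values that follow it:
17 → 10, 7, 15, 12 → 4
10 → 7 → 1
7 → none → 0
15 → 12 → 1
12 → none → 0
19 → none → 0
21 → none → 0
Sum: 4 + 1 + 0 + 1 + 0 + 0 + 0 = 6
Change: 6 − 9 = -3

-3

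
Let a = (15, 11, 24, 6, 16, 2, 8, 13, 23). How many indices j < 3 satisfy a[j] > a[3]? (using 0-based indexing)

The element at index 3 is 6.
Elements before it: 15, 11, 24
Those larger than 6: 15, 11, 24

3 such elements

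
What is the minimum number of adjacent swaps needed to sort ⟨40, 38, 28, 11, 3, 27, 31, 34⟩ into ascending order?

Minimum adjacent swaps = number of inversions (each swap of adjacent out-of-order elements removes one inversion and no swap can remove more).
Count inversions — for each element, later elements that are smaller:
40: 38, 28, 11, 3, 27, 31, 34 → 7
38: 28, 11, 3, 27, 31, 34 → 6
28: 11, 3, 27 → 3
11: 3 → 1
3: none → 0
27: none → 0
31: none → 0
34: none → 0
Total inversions: 7 + 6 + 3 + 1 + 0 + 0 + 0 + 0 = 17

17 swaps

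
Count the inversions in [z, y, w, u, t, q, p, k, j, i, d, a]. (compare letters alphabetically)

Count, for each position, how many later elements it exceeds:
z: 11
y: 10
w: 9
u: 8
t: 7
q: 6
p: 5
k: 4
j: 3
i: 2
d: 1
a: 0
Sum: 11 + 10 + 9 + 8 + 7 + 6 + 5 + 4 + 3 + 2 + 1 + 0 = 66

66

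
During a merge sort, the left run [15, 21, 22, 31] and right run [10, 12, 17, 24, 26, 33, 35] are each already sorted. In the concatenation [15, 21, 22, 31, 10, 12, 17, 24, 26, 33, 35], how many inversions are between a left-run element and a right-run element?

13

Take each right-half value and tally the left-half values above it:
r = 10: 15, 21, 22, 31 → 4
r = 12: 15, 21, 22, 31 → 4
r = 17: 21, 22, 31 → 3
r = 24: 31 → 1
r = 26: 31 → 1
r = 33: none → 0
r = 35: none → 0
Cross-inversions: 4 + 4 + 3 + 1 + 1 + 0 + 0 = 13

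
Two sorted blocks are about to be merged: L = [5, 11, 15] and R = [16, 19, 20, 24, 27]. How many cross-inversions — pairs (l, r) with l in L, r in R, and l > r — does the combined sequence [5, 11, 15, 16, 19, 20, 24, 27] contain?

For each element r of the right run, count left-run elements greater than r:
r = 16: none → 0
r = 19: none → 0
r = 20: none → 0
r = 24: none → 0
r = 27: none → 0
Cross-inversions: 0 + 0 + 0 + 0 + 0 = 0

0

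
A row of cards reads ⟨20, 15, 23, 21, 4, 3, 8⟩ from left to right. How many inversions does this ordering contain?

Inversions: 15

Sweep left to right; for each value list the smaller values that follow it:
20: 4
15: 3
23: 4
21: 3
4: 1
3: 0
8: 0
Sum: 4 + 3 + 4 + 3 + 1 + 0 + 0 = 15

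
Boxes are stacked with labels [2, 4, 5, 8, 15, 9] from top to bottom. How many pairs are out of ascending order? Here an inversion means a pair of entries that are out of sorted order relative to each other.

Listing every pair i<j with a[i]>a[j] (using 1-based positions):
(5,6): 15 > 9
That's 1 pair.

Inversions: 1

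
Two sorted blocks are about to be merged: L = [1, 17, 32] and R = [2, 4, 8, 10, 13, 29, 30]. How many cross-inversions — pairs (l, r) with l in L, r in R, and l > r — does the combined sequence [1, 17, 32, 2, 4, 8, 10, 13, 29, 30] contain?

12

For each element r of the right run, count left-run elements greater than r:
r = 2: 17, 32 → 2
r = 4: 17, 32 → 2
r = 8: 17, 32 → 2
r = 10: 17, 32 → 2
r = 13: 17, 32 → 2
r = 29: 32 → 1
r = 30: 32 → 1
Cross-inversions: 2 + 2 + 2 + 2 + 2 + 1 + 1 = 12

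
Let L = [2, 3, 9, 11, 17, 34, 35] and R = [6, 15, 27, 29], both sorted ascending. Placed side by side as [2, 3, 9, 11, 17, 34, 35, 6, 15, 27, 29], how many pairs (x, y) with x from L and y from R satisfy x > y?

Count, for every r in R, how many entries of L exceed r:
r = 6: 9, 11, 17, 34, 35 → 5
r = 15: 17, 34, 35 → 3
r = 27: 34, 35 → 2
r = 29: 34, 35 → 2
Cross-inversions: 5 + 3 + 2 + 2 = 12

12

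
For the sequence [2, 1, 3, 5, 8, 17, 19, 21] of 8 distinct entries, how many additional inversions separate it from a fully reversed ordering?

27

Maximum inversions for 8 distinct elements is C(8, 2) = 8·7/2 = 28.
Current inversions — for each element, count later smaller elements:
2: 1
1: 0
3: 0
5: 0
8: 0
17: 0
19: 0
21: 0
Current total: 1 + 0 + 0 + 0 + 0 + 0 + 0 + 0 = 1
Shortfall: 28 − 1 = 27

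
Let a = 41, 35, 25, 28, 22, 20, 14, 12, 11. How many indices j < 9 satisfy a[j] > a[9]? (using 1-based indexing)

8

The element at index 9 is 11.
Elements before it: 41, 35, 25, 28, 22, 20, 14, 12
Those larger than 11: 41, 35, 25, 28, 22, 20, 14, 12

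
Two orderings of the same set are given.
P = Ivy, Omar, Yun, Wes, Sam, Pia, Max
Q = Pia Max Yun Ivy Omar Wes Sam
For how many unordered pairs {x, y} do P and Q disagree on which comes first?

Disagreeing pairs: 12

Assign each item its position (1..7) in the first ordering, then rewrite the second ordering as that position sequence:
positions: Ivy→1, Omar→2, Yun→3, Wes→4, Sam→5, Pia→6, Max→7
second ordering as positions: [6, 7, 3, 1, 2, 4, 5]
Discordant pairs = inversions in this position sequence.
6: 3, 1, 2, 4, 5 → 5
7: 3, 1, 2, 4, 5 → 5
3: 1, 2 → 2
1: 0
2: 0
4: 0
5: 0
Total: 5 + 5 + 2 + 0 + 0 + 0 + 0 = 12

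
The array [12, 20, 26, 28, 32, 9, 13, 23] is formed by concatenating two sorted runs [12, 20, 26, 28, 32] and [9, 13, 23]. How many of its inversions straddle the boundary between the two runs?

12

Count, for every r in R, how many entries of L exceed r:
r = 9: 12, 20, 26, 28, 32 → 5
r = 13: 20, 26, 28, 32 → 4
r = 23: 26, 28, 32 → 3
Cross-inversions: 5 + 4 + 3 = 12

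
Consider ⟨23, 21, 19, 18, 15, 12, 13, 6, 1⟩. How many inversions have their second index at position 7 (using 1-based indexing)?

The element at index 7 is 13.
Elements before it: 23, 21, 19, 18, 15, 12
Those larger than 13: 23, 21, 19, 18, 15

5 such elements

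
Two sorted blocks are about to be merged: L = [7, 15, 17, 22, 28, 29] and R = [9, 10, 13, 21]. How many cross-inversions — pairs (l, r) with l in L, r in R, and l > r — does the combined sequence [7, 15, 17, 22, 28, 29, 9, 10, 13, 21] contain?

18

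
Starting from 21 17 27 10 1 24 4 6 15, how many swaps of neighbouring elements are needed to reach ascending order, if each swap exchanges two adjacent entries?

23 adjacent swaps

Minimum adjacent swaps = number of inversions (each swap of adjacent out-of-order elements removes one inversion and no swap can remove more).
Count inversions — for each element, later elements that are smaller:
21: 17, 10, 1, 4, 6, 15 → 6
17: 10, 1, 4, 6, 15 → 5
27: 10, 1, 24, 4, 6, 15 → 6
10: 1, 4, 6 → 3
1: none → 0
24: 4, 6, 15 → 3
4: none → 0
6: none → 0
15: none → 0
Total inversions: 6 + 5 + 6 + 3 + 0 + 3 + 0 + 0 + 0 = 23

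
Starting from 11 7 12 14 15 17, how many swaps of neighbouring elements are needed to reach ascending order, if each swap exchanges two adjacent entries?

1 adjacent swap

Minimum adjacent swaps = number of inversions (each swap of adjacent out-of-order elements removes one inversion and no swap can remove more).
Count inversions — for each element, later elements that are smaller:
11: 7 → 1
7: none → 0
12: none → 0
14: none → 0
15: none → 0
17: none → 0
Total inversions: 1 + 0 + 0 + 0 + 0 + 0 = 1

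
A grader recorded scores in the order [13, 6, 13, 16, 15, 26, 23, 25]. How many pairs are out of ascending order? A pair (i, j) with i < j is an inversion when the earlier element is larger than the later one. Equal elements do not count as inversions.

Count, for each position, how many later elements it exceeds:
13 → 6 → 1
6 → none → 0
13 → none → 0
16 → 15 → 1
15 → none → 0
26 → 23, 25 → 2
23 → none → 0
25 → none → 0
Sum: 1 + 0 + 0 + 1 + 0 + 2 + 0 + 0 = 4

4 inversions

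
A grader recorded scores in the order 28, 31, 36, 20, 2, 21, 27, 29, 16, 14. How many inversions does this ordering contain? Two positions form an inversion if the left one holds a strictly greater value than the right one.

Out-of-order pairs: 30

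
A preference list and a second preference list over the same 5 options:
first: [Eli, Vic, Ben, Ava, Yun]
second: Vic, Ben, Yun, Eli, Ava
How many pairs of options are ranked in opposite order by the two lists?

Assign each item its position (1..5) in the first ordering, then rewrite the second ordering as that position sequence:
positions: Eli→1, Vic→2, Ben→3, Ava→4, Yun→5
second ordering as positions: [2, 3, 5, 1, 4]
Discordant pairs = inversions in this position sequence.
2: 1 → 1
3: 1 → 1
5: 1, 4 → 2
1: 0
4: 0
Total: 1 + 1 + 2 + 0 + 0 = 4

There are 4 pairs.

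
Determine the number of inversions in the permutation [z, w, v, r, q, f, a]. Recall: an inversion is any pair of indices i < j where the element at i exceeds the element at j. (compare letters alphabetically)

Count, for each position, how many later elements it exceeds:
z → w, v, r, q, f, a → 6
w → v, r, q, f, a → 5
v → r, q, f, a → 4
r → q, f, a → 3
q → f, a → 2
f → a → 1
a → none → 0
Sum: 6 + 5 + 4 + 3 + 2 + 1 + 0 = 21

Out-of-order pairs: 21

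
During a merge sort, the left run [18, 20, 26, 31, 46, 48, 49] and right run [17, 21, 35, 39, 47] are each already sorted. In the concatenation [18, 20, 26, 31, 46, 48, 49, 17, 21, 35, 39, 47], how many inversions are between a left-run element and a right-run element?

20 cross-inversions

Take each right-half value and tally the left-half values above it:
r = 17: 18, 20, 26, 31, 46, 48, 49 → 7
r = 21: 26, 31, 46, 48, 49 → 5
r = 35: 46, 48, 49 → 3
r = 39: 46, 48, 49 → 3
r = 47: 48, 49 → 2
Cross-inversions: 7 + 5 + 3 + 3 + 2 = 20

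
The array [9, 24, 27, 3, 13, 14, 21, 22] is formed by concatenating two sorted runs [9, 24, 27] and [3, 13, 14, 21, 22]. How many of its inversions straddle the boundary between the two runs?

11 cross-inversions

For each element r of the right run, count left-run elements greater than r:
r = 3: 9, 24, 27 → 3
r = 13: 24, 27 → 2
r = 14: 24, 27 → 2
r = 21: 24, 27 → 2
r = 22: 24, 27 → 2
Cross-inversions: 3 + 2 + 2 + 2 + 2 = 11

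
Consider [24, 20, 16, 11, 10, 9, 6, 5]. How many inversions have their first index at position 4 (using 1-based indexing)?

4

The element at index 4 is 11.
Elements after it: 10, 9, 6, 5
Those smaller than 11: 10, 9, 6, 5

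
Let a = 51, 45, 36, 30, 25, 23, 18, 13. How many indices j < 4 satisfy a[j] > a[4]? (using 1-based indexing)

3

The element at index 4 is 30.
Elements before it: 51, 45, 36
Those larger than 30: 51, 45, 36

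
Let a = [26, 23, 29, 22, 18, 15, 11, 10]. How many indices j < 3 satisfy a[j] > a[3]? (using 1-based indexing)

0

The element at index 3 is 29.
Elements before it: 26, 23
None of them are larger than 29.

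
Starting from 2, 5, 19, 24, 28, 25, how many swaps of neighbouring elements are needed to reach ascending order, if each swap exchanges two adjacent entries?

1

Each adjacent swap fixes exactly one inversion, so the minimum swap count equals the number of inversions.
Count inversions — for each element, later elements that are smaller:
2: none → 0
5: none → 0
19: none → 0
24: none → 0
28: 25 → 1
25: none → 0
Total inversions: 0 + 0 + 0 + 0 + 1 + 0 = 1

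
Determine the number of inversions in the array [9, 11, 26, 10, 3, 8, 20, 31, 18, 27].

For each element, count later entries that are smaller:
9 → 3, 8 → 2
11 → 10, 3, 8 → 3
26 → 10, 3, 8, 20, 18 → 5
10 → 3, 8 → 2
3 → none → 0
8 → none → 0
20 → 18 → 1
31 → 18, 27 → 2
18 → none → 0
27 → none → 0
Sum: 2 + 3 + 5 + 2 + 0 + 0 + 1 + 2 + 0 + 0 = 15

There are 15 out-of-order pairs.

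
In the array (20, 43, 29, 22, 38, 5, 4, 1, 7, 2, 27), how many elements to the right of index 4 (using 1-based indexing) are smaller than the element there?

The element at index 4 is 22.
Elements after it: 38, 5, 4, 1, 7, 2, 27
Those smaller than 22: 5, 4, 1, 7, 2

5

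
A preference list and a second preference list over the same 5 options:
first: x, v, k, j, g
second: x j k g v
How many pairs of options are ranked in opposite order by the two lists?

There are 4 pairs.

Assign each item its position (1..5) in the first ordering, then rewrite the second ordering as that position sequence:
positions: x→1, v→2, k→3, j→4, g→5
second ordering as positions: [1, 4, 3, 5, 2]
Discordant pairs = inversions in this position sequence.
1: 0
4: 3, 2 → 2
3: 2 → 1
5: 2 → 1
2: 0
Total: 0 + 2 + 1 + 1 + 0 = 4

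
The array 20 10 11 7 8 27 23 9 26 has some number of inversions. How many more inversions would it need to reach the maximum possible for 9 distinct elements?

21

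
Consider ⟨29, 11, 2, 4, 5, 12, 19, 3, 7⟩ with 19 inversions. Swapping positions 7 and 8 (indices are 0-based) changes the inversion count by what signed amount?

+1

Positions 7 and 8 hold 3 and 7; after swapping, the array is [29, 11, 2, 4, 5, 12, 19, 7, 3].
Count, for each position, how many later elements it exceeds:
29: 8
11: 5
2: 0
4: 1
5: 1
12: 2
19: 2
7: 1
3: 0
Sum: 8 + 5 + 0 + 1 + 1 + 2 + 2 + 1 + 0 = 20
Change: 20 − 19 = +1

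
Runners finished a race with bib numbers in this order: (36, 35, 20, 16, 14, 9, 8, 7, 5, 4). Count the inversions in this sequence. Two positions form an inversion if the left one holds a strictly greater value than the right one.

45 inversions

Element-by-element contributions:
36 → 35, 20, 16, 14, 9, 8, 7, 5, 4 → 9
35 → 20, 16, 14, 9, 8, 7, 5, 4 → 8
20 → 16, 14, 9, 8, 7, 5, 4 → 7
16 → 14, 9, 8, 7, 5, 4 → 6
14 → 9, 8, 7, 5, 4 → 5
9 → 8, 7, 5, 4 → 4
8 → 7, 5, 4 → 3
7 → 5, 4 → 2
5 → 4 → 1
4 → none → 0
Sum: 9 + 8 + 7 + 6 + 5 + 4 + 3 + 2 + 1 + 0 = 45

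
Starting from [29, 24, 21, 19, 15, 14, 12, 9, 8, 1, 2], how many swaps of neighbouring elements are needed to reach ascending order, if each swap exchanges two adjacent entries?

Adjacent swaps: 54

Each adjacent swap fixes exactly one inversion, so the minimum swap count equals the number of inversions.
Count inversions — for each element, later elements that are smaller:
29: 24, 21, 19, 15, 14, 12, 9, 8, 1, 2 → 10
24: 21, 19, 15, 14, 12, 9, 8, 1, 2 → 9
21: 19, 15, 14, 12, 9, 8, 1, 2 → 8
19: 15, 14, 12, 9, 8, 1, 2 → 7
15: 14, 12, 9, 8, 1, 2 → 6
14: 12, 9, 8, 1, 2 → 5
12: 9, 8, 1, 2 → 4
9: 8, 1, 2 → 3
8: 1, 2 → 2
1: none → 0
2: none → 0
Total inversions: 10 + 9 + 8 + 7 + 6 + 5 + 4 + 3 + 2 + 0 + 0 = 54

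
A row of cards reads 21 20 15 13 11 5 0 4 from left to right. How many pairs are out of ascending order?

27

Sweep left to right; for each value list the smaller values that follow it:
21: 7
20: 6
15: 5
13: 4
11: 3
5: 2
0: 0
4: 0
Sum: 7 + 6 + 5 + 4 + 3 + 2 + 0 + 0 = 27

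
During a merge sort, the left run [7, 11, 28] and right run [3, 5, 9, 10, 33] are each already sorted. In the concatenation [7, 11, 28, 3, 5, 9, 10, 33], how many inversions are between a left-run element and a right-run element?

Cross-inversions: 10

Take each right-half value and tally the left-half values above it:
r = 3: 7, 11, 28 → 3
r = 5: 7, 11, 28 → 3
r = 9: 11, 28 → 2
r = 10: 11, 28 → 2
r = 33: none → 0
Cross-inversions: 3 + 3 + 2 + 2 + 0 = 10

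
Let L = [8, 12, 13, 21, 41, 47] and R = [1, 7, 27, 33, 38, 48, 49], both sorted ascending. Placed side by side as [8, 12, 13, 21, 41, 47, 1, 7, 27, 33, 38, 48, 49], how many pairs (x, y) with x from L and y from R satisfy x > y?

Take each right-half value and tally the left-half values above it:
r = 1: 8, 12, 13, 21, 41, 47 → 6
r = 7: 8, 12, 13, 21, 41, 47 → 6
r = 27: 41, 47 → 2
r = 33: 41, 47 → 2
r = 38: 41, 47 → 2
r = 48: none → 0
r = 49: none → 0
Cross-inversions: 6 + 6 + 2 + 2 + 2 + 0 + 0 = 18

18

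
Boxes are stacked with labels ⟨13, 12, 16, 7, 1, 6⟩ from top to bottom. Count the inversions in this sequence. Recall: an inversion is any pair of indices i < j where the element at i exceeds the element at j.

12

Count, for each position, how many later elements it exceeds:
13: 4
12: 3
16: 3
7: 2
1: 0
6: 0
Sum: 4 + 3 + 3 + 2 + 0 + 0 = 12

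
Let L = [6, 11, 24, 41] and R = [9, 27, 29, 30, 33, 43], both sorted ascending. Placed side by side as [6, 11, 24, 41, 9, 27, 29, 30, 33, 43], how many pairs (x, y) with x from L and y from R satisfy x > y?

Take each right-half value and tally the left-half values above it:
r = 9: 11, 24, 41 → 3
r = 27: 41 → 1
r = 29: 41 → 1
r = 30: 41 → 1
r = 33: 41 → 1
r = 43: none → 0
Cross-inversions: 3 + 1 + 1 + 1 + 1 + 0 = 7

7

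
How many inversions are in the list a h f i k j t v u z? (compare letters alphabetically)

For each element, count later entries that are smaller:
a: 0
h: 1
f: 0
i: 0
k: 1
j: 0
t: 0
v: 1
u: 0
z: 0
Sum: 0 + 1 + 0 + 0 + 1 + 0 + 0 + 1 + 0 + 0 = 3

3 out-of-order pairs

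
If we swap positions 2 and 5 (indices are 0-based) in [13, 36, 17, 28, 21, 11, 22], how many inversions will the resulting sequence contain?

Positions 2 and 5 hold 17 and 11; after swapping, the array is [13, 36, 11, 28, 21, 17, 22].
Sweep left to right; for each value list the smaller values that follow it:
13: 1
36: 5
11: 0
28: 3
21: 1
17: 0
22: 0
Sum: 1 + 5 + 0 + 3 + 1 + 0 + 0 = 10

10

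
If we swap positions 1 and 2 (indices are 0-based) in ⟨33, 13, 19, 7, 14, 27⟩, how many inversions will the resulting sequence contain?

Positions 1 and 2 hold 13 and 19; after swapping, the array is [33, 19, 13, 7, 14, 27].
Sweep left to right; for each value list the smaller values that follow it:
33 → 19, 13, 7, 14, 27 → 5
19 → 13, 7, 14 → 3
13 → 7 → 1
7 → none → 0
14 → none → 0
27 → none → 0
Sum: 5 + 3 + 1 + 0 + 0 + 0 = 9

9 inversions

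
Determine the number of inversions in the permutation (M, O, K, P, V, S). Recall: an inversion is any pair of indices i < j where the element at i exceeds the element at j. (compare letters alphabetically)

3 inversions

For each element, count later entries that are smaller:
M → K → 1
O → K → 1
K → none → 0
P → none → 0
V → S → 1
S → none → 0
Sum: 1 + 1 + 0 + 0 + 1 + 0 = 3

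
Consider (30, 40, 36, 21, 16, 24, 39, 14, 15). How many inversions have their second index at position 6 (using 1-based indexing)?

3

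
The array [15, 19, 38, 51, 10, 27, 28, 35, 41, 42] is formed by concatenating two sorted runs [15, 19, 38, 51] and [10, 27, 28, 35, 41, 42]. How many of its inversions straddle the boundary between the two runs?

12 cross-inversions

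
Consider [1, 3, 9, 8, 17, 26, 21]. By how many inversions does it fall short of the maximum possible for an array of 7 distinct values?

Maximum inversions for 7 distinct elements is C(7, 2) = 7·6/2 = 21.
Current inversions — for each element, count later smaller elements:
1: 0
3: 0
9: 1
8: 0
17: 0
26: 1
21: 0
Current total: 0 + 0 + 1 + 0 + 0 + 1 + 0 = 2
Shortfall: 21 − 2 = 19

19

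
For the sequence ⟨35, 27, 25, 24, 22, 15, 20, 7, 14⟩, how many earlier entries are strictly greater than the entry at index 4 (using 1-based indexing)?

The element at index 4 is 24.
Elements before it: 35, 27, 25
Those larger than 24: 35, 27, 25

3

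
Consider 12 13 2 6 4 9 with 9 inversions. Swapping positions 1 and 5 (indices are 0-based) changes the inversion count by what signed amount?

-1

Positions 1 and 5 hold 13 and 9; after swapping, the array is [12, 9, 2, 6, 4, 13].
Element-by-element contributions:
12 → 9, 2, 6, 4 → 4
9 → 2, 6, 4 → 3
2 → none → 0
6 → 4 → 1
4 → none → 0
13 → none → 0
Sum: 4 + 3 + 0 + 1 + 0 + 0 = 8
Change: 8 − 9 = -1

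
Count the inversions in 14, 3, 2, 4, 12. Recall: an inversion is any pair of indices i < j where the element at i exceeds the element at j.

Out-of-order pairs: 5

Inversion pairs (indices are 0-based):
(0,1): 14 > 3
(0,2): 14 > 2
(0,3): 14 > 4
(0,4): 14 > 12
(1,2): 3 > 2
That's 5 pairs.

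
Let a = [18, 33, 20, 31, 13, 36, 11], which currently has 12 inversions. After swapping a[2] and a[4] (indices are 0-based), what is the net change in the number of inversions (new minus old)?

Positions 2 and 4 hold 20 and 13; after swapping, the array is [18, 33, 13, 31, 20, 36, 11].
For each element, count later entries that are smaller:
18: 2
33: 4
13: 1
31: 2
20: 1
36: 1
11: 0
Sum: 2 + 4 + 1 + 2 + 1 + 1 + 0 = 11
Change: 11 − 12 = -1

-1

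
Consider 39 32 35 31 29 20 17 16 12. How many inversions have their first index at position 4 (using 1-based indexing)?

The element at index 4 is 31.
Elements after it: 29, 20, 17, 16, 12
Those smaller than 31: 29, 20, 17, 16, 12

5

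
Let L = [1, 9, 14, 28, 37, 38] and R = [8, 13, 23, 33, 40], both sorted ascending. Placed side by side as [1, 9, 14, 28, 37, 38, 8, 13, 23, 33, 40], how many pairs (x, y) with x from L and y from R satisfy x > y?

Take each right-half value and tally the left-half values above it:
r = 8: 9, 14, 28, 37, 38 → 5
r = 13: 14, 28, 37, 38 → 4
r = 23: 28, 37, 38 → 3
r = 33: 37, 38 → 2
r = 40: none → 0
Cross-inversions: 5 + 4 + 3 + 2 + 0 = 14

14 cross-inversions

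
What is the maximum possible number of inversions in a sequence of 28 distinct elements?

378

A reversed (strictly descending) arrangement makes every pair an inversion, giving C(28, 2) inversions.
C(28, 2) = 28·27/2 = 378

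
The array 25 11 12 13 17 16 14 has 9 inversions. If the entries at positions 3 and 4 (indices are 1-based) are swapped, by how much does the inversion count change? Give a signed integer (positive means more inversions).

Positions 3 and 4 hold 12 and 13; after swapping, the array is [25, 11, 13, 12, 17, 16, 14].
Element-by-element contributions:
25 → 11, 13, 12, 17, 16, 14 → 6
11 → none → 0
13 → 12 → 1
12 → none → 0
17 → 16, 14 → 2
16 → 14 → 1
14 → none → 0
Sum: 6 + 0 + 1 + 0 + 2 + 1 + 0 = 10
Change: 10 − 9 = +1

+1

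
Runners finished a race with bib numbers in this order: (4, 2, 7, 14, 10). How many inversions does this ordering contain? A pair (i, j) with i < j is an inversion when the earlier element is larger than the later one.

2

Element-by-element contributions:
4 → 2 → 1
2 → none → 0
7 → none → 0
14 → 10 → 1
10 → none → 0
Sum: 1 + 0 + 0 + 1 + 0 = 2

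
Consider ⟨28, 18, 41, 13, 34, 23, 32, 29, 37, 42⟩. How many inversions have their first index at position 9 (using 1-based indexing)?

0 such elements

The element at index 9 is 37.
Elements after it: 42
None of them are smaller than 37.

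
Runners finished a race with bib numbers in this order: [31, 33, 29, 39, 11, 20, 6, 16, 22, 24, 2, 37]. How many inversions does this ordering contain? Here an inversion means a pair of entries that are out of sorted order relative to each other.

For each element, count later entries that are smaller:
31 → 29, 11, 20, 6, 16, 22, 24, 2 → 8
33 → 29, 11, 20, 6, 16, 22, 24, 2 → 8
29 → 11, 20, 6, 16, 22, 24, 2 → 7
39 → 11, 20, 6, 16, 22, 24, 2, 37 → 8
11 → 6, 2 → 2
20 → 6, 16, 2 → 3
6 → 2 → 1
16 → 2 → 1
22 → 2 → 1
24 → 2 → 1
2 → none → 0
37 → none → 0
Sum: 8 + 8 + 7 + 8 + 2 + 3 + 1 + 1 + 1 + 1 + 0 + 0 = 40

40 inversions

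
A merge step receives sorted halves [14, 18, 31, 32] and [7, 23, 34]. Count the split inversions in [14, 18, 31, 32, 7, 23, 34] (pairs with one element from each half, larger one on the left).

Count, for every r in R, how many entries of L exceed r:
r = 7: 14, 18, 31, 32 → 4
r = 23: 31, 32 → 2
r = 34: none → 0
Cross-inversions: 4 + 2 + 0 = 6

6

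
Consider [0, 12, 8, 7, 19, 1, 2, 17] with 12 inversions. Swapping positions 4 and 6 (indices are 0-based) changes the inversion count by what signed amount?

-1

Positions 4 and 6 hold 19 and 2; after swapping, the array is [0, 12, 8, 7, 2, 1, 19, 17].
Count, for each position, how many later elements it exceeds:
0 → none → 0
12 → 8, 7, 2, 1 → 4
8 → 7, 2, 1 → 3
7 → 2, 1 → 2
2 → 1 → 1
1 → none → 0
19 → 17 → 1
17 → none → 0
Sum: 0 + 4 + 3 + 2 + 1 + 0 + 1 + 0 = 11
Change: 11 − 12 = -1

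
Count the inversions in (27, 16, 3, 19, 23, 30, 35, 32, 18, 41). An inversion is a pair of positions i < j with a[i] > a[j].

12 inversions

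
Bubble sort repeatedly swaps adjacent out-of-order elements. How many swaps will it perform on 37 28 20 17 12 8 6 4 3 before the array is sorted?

Each adjacent swap fixes exactly one inversion, so the minimum swap count equals the number of inversions.
Count inversions — for each element, later elements that are smaller:
37: 28, 20, 17, 12, 8, 6, 4, 3 → 8
28: 20, 17, 12, 8, 6, 4, 3 → 7
20: 17, 12, 8, 6, 4, 3 → 6
17: 12, 8, 6, 4, 3 → 5
12: 8, 6, 4, 3 → 4
8: 6, 4, 3 → 3
6: 4, 3 → 2
4: 3 → 1
3: none → 0
Total inversions: 8 + 7 + 6 + 5 + 4 + 3 + 2 + 1 + 0 = 36

36 adjacent swaps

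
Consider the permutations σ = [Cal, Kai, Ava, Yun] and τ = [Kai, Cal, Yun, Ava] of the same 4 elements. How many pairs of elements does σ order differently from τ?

Assign each item its position (1..4) in the first ordering, then rewrite the second ordering as that position sequence:
positions: Cal→1, Kai→2, Ava→3, Yun→4
second ordering as positions: [2, 1, 4, 3]
Discordant pairs = inversions in this position sequence.
2: 1 → 1
1: 0
4: 3 → 1
3: 0
Total: 1 + 0 + 1 + 0 = 2

Discordant pairs: 2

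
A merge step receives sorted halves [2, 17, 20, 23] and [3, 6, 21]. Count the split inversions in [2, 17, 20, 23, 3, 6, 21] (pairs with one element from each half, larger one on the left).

7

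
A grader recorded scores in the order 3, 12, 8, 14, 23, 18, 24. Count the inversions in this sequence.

Element-by-element contributions:
3: 0
12: 1
8: 0
14: 0
23: 1
18: 0
24: 0
Sum: 0 + 1 + 0 + 0 + 1 + 0 + 0 = 2

2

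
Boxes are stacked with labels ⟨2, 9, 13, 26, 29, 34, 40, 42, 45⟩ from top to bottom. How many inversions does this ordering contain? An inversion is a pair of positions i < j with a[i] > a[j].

0

Element-by-element contributions:
2 → none → 0
9 → none → 0
13 → none → 0
26 → none → 0
29 → none → 0
34 → none → 0
40 → none → 0
42 → none → 0
45 → none → 0
Sum: 0 + 0 + 0 + 0 + 0 + 0 + 0 + 0 + 0 = 0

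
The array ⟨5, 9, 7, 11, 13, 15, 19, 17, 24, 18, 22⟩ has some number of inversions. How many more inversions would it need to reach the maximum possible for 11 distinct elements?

50 inversions short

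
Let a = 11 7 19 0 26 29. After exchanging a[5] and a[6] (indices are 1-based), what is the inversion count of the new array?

5

Positions 5 and 6 hold 26 and 29; after swapping, the array is [11, 7, 19, 0, 29, 26].
Element-by-element contributions:
11 → 7, 0 → 2
7 → 0 → 1
19 → 0 → 1
0 → none → 0
29 → 26 → 1
26 → none → 0
Sum: 2 + 1 + 1 + 0 + 1 + 0 = 5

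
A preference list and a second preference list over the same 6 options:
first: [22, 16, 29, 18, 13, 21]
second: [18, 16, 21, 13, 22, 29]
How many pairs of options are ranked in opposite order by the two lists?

Assign each item its position (1..6) in the first ordering, then rewrite the second ordering as that position sequence:
positions: 22→1, 16→2, 29→3, 18→4, 13→5, 21→6
second ordering as positions: [4, 2, 6, 5, 1, 3]
Discordant pairs = inversions in this position sequence.
4: 2, 1, 3 → 3
2: 1 → 1
6: 5, 1, 3 → 3
5: 1, 3 → 2
1: 0
3: 0
Total: 3 + 1 + 3 + 2 + 0 + 0 = 9

9 pairs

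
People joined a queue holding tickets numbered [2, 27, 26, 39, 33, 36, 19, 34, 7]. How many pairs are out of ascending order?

For each element, count later entries that are smaller:
2 → none → 0
27 → 26, 19, 7 → 3
26 → 19, 7 → 2
39 → 33, 36, 19, 34, 7 → 5
33 → 19, 7 → 2
36 → 19, 34, 7 → 3
19 → 7 → 1
34 → 7 → 1
7 → none → 0
Sum: 0 + 3 + 2 + 5 + 2 + 3 + 1 + 1 + 0 = 17

17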